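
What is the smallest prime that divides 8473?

37

8473 is odd.
Digit sum 22, not divisible by 3.
Ends in 3: not divisible by 5.
7: 8473 = 7·1210 + 3
11: 8473 = 11·770 + 3
13: 8473 = 13·651 + 10
17: 8473 = 17·498 + 7
19: 8473 = 19·445 + 18
23: 8473 = 23·368 + 9
29: 8473 = 29·292 + 5
31: 8473 = 31·273 + 10
37: 8473 = 37·229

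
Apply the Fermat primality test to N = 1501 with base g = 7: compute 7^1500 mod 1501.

7^1 ≡ 7 (mod 1501)
7^2 ≡ 7^2 = 49 ≡ 49 (mod 1501)
7^4 ≡ 49^2 = 2401 ≡ 900 (mod 1501)
7^8 ≡ 900^2 = 810000 ≡ 961 (mod 1501)
7^16 ≡ 961^2 = 923521 ≡ 406 (mod 1501)
7^32 ≡ 406^2 = 164836 ≡ 1227 (mod 1501)
7^64 ≡ 1227^2 = 1505529 ≡ 26 (mod 1501)
7^128 ≡ 26^2 = 676 ≡ 676 (mod 1501)
7^256 ≡ 676^2 = 456976 ≡ 672 (mod 1501)
7^512 ≡ 672^2 = 451584 ≡ 1284 (mod 1501)
7^1024 ≡ 1284^2 = 1648656 ≡ 558 (mod 1501)
1500 = 1024 + 256 + 128 + 64 + 16 + 8 + 4 in binary powers of 2.
So 7^1500 ≡ 558 · 672 · 676 · 26 · 406 · 961 · 900 ≡ 381 (mod 1501).
Since 381 ≠ 1, base 7 is a Fermat witness: 1501 is composite.

381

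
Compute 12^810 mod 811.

1

12^1 ≡ 12 (mod 811)
12^2 ≡ 12^2 = 144 ≡ 144 (mod 811)
12^4 ≡ 144^2 = 20736 ≡ 461 (mod 811)
12^8 ≡ 461^2 = 212521 ≡ 39 (mod 811)
12^16 ≡ 39^2 = 1521 ≡ 710 (mod 811)
12^32 ≡ 710^2 = 504100 ≡ 469 (mod 811)
12^64 ≡ 469^2 = 219961 ≡ 180 (mod 811)
12^128 ≡ 180^2 = 32400 ≡ 771 (mod 811)
12^256 ≡ 771^2 = 594441 ≡ 789 (mod 811)
12^512 ≡ 789^2 = 622521 ≡ 484 (mod 811)
810 = 512 + 256 + 32 + 8 + 2 in binary powers of 2.
So 12^810 ≡ 484 · 789 · 469 · 39 · 144 ≡ 1 (mod 811).
Since the result is 1, base 12 gives no evidence that 811 is composite.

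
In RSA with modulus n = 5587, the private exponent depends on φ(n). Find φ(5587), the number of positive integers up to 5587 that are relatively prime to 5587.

5400

Factor: 5587 = 37 · 151.
φ(5587) = (37−1) · (151−1) = 36 · 150 = 5400.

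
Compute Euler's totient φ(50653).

49284

Factor: 50653 = 37^3.
φ(50653) = 37^2·(37−1) = 49284.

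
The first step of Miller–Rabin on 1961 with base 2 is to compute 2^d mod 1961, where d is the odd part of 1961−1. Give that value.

1961 − 1 = 1960 = 2^3 · 245, so d = 245.
2^1 ≡ 2 (mod 1961)
2^2 ≡ 2^2 = 4 ≡ 4 (mod 1961)
2^4 ≡ 4^2 = 16 ≡ 16 (mod 1961)
2^8 ≡ 16^2 = 256 ≡ 256 (mod 1961)
2^16 ≡ 256^2 = 65536 ≡ 823 (mod 1961)
2^32 ≡ 823^2 = 677329 ≡ 784 (mod 1961)
2^64 ≡ 784^2 = 614656 ≡ 863 (mod 1961)
2^128 ≡ 863^2 = 744769 ≡ 1550 (mod 1961)
245 = 128 + 64 + 32 + 16 + 4 + 1 in binary powers of 2.
So 2^245 ≡ 1550 · 863 · 784 · 823 · 16 · 2 ≡ 1874 (mod 1961).
Squaring chain: 1874 → 1686 → 1107; never reaches −1, so base 2 is a Miller–Rabin witness that 1961 is composite.

1874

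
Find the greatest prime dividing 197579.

197579 = 41 · 4819
4819 = 61 · 79
79 is prime.
So 197579 = 41 · 61 · 79; the largest prime factor is 79.

79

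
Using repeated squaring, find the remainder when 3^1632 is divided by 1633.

288

3^1 ≡ 3 (mod 1633)
3^2 ≡ 3^2 = 9 ≡ 9 (mod 1633)
3^4 ≡ 9^2 = 81 ≡ 81 (mod 1633)
3^8 ≡ 81^2 = 6561 ≡ 29 (mod 1633)
3^16 ≡ 29^2 = 841 ≡ 841 (mod 1633)
3^32 ≡ 841^2 = 707281 ≡ 192 (mod 1633)
3^64 ≡ 192^2 = 36864 ≡ 938 (mod 1633)
3^128 ≡ 938^2 = 879844 ≡ 1290 (mod 1633)
3^256 ≡ 1290^2 = 1664100 ≡ 73 (mod 1633)
3^512 ≡ 73^2 = 5329 ≡ 430 (mod 1633)
3^1024 ≡ 430^2 = 184900 ≡ 371 (mod 1633)
1632 = 1024 + 512 + 64 + 32 in binary powers of 2.
So 3^1632 ≡ 371 · 430 · 938 · 192 ≡ 288 (mod 1633).
Since 288 ≠ 1, base 3 is a Fermat witness: 1633 is composite.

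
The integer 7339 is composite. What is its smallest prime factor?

41

7339 is odd.
Digit sum 22, not divisible by 3.
Ends in 9: not divisible by 5.
7: 7339 = 7·1048 + 3
11: 7339 = 11·667 + 2
13: 7339 = 13·564 + 7
17: 7339 = 17·431 + 12
19: 7339 = 19·386 + 5
23: 7339 = 23·319 + 2
29: 7339 = 29·253 + 2
31: 7339 = 31·236 + 23
37: 7339 = 37·198 + 13
41: 7339 = 41·179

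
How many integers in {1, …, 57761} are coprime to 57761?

Factor: 57761 = 11 · 59 · 89.
φ(57761) = (11−1) · (59−1) · (89−1) = 10 · 58 · 88 = 51040.

51040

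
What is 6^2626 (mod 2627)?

1923

6^1 ≡ 6 (mod 2627)
6^2 ≡ 6^2 = 36 ≡ 36 (mod 2627)
6^4 ≡ 36^2 = 1296 ≡ 1296 (mod 2627)
6^8 ≡ 1296^2 = 1679616 ≡ 963 (mod 2627)
6^16 ≡ 963^2 = 927369 ≡ 38 (mod 2627)
6^32 ≡ 38^2 = 1444 ≡ 1444 (mod 2627)
6^64 ≡ 1444^2 = 2085136 ≡ 1925 (mod 2627)
6^128 ≡ 1925^2 = 3705625 ≡ 1555 (mod 2627)
6^256 ≡ 1555^2 = 2418025 ≡ 1185 (mod 2627)
6^512 ≡ 1185^2 = 1404225 ≡ 1407 (mod 2627)
6^1024 ≡ 1407^2 = 1979649 ≡ 1518 (mod 2627)
6^2048 ≡ 1518^2 = 2304324 ≡ 445 (mod 2627)
2626 = 2048 + 512 + 64 + 2 in binary powers of 2.
So 6^2626 ≡ 445 · 1407 · 1925 · 36 ≡ 1923 (mod 2627).
Since 1923 ≠ 1, base 6 is a Fermat witness: 2627 is composite.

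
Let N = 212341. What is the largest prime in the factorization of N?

61

212341 = 59 · 3599
3599 = 59 · 61
61 is prime.
So 212341 = 59^2 · 61; the largest prime factor is 61.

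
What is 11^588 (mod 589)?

343

11^1 ≡ 11 (mod 589)
11^2 ≡ 11^2 = 121 ≡ 121 (mod 589)
11^4 ≡ 121^2 = 14641 ≡ 505 (mod 589)
11^8 ≡ 505^2 = 255025 ≡ 577 (mod 589)
11^16 ≡ 577^2 = 332929 ≡ 144 (mod 589)
11^32 ≡ 144^2 = 20736 ≡ 121 (mod 589)
11^64 ≡ 121^2 = 14641 ≡ 505 (mod 589)
11^128 ≡ 505^2 = 255025 ≡ 577 (mod 589)
11^256 ≡ 577^2 = 332929 ≡ 144 (mod 589)
11^512 ≡ 144^2 = 20736 ≡ 121 (mod 589)
588 = 512 + 64 + 8 + 4 in binary powers of 2.
So 11^588 ≡ 121 · 505 · 577 · 505 ≡ 343 (mod 589).
Since 343 ≠ 1, base 11 is a Fermat witness: 589 is composite.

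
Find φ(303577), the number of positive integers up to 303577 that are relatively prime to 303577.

Factor: 303577 = 23 · 67 · 197.
φ(303577) = (23−1) · (67−1) · (197−1) = 22 · 66 · 196 = 284592.

284592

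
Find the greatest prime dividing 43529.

43529 = 19 · 2291
2291 = 29 · 79
79 is prime.
So 43529 = 19 · 29 · 79; the largest prime factor is 79.

79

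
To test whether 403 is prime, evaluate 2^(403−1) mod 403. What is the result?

2^1 ≡ 2 (mod 403)
2^2 ≡ 2^2 = 4 ≡ 4 (mod 403)
2^4 ≡ 4^2 = 16 ≡ 16 (mod 403)
2^8 ≡ 16^2 = 256 ≡ 256 (mod 403)
2^16 ≡ 256^2 = 65536 ≡ 250 (mod 403)
2^32 ≡ 250^2 = 62500 ≡ 35 (mod 403)
2^64 ≡ 35^2 = 1225 ≡ 16 (mod 403)
2^128 ≡ 16^2 = 256 ≡ 256 (mod 403)
2^256 ≡ 256^2 = 65536 ≡ 250 (mod 403)
402 = 256 + 128 + 16 + 2 in binary powers of 2.
So 2^402 ≡ 250 · 256 · 250 · 4 ≡ 376 (mod 403).
Since 376 ≠ 1, base 2 is a Fermat witness: 403 is composite.

376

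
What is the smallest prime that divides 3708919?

3708919 is odd.
Digit sum 37, not divisible by 3.
Ends in 9: not divisible by 5.
7: 3708919 = 7·529845 + 4
11: 3708919 = 11·337174 + 5
13: 3708919 = 13·285301 + 6
17: 3708919 = 17·218171 + 12
19: 3708919 = 19·195206 + 5
23: 3708919 = 23·161257 + 8
29: 3708919 = 29·127893 + 22
31: 3708919 = 31·119642 + 17
37: 3708919 = 37·100241 + 2
41: 3708919 = 41·90461 + 18
43: 3708919 = 43·86253 + 40
47: 3708919 = 47·78913 + 8
53: 3708919 = 53·69979 + 32
59: 3708919 = 59·62863 + 2
61: 3708919 = 61·60801 + 58
67: 3708919 = 67·55357

67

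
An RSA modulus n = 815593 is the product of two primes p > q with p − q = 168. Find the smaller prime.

Since p = q + 168, we have 815593 = q(q + 168), so q² + 168q − 815593 = 0.
Discriminant: 168² + 4·815593 = 28224 + 3262372 = 3290596; √3290596 = 1814.
q = (−168 + 1814)/2 = 823, and p = q + 168 = 991.
Check: 823 · 991 = 815593.

823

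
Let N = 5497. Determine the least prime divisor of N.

23

5497 is odd.
Digit sum 25, not divisible by 3.
Ends in 7: not divisible by 5.
7: 5497 = 7·785 + 2
11: 5497 = 11·499 + 8
13: 5497 = 13·422 + 11
17: 5497 = 17·323 + 6
19: 5497 = 19·289 + 6
23: 5497 = 23·239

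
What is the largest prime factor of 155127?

89

155127 = 3 · 51709
51709 = 7 · 7387
7387 = 83 · 89
89 is prime.
So 155127 = 3 · 7 · 83 · 89; the largest prime factor is 89.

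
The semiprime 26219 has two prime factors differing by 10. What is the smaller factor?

157

Since p = q + 10, we have 26219 = q(q + 10), so q² + 10q − 26219 = 0.
Discriminant: 10² + 4·26219 = 100 + 104876 = 104976; √104976 = 324.
q = (−10 + 324)/2 = 157, and p = q + 10 = 167.
Check: 157 · 167 = 26219.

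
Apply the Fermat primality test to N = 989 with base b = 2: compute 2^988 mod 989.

213

2^1 ≡ 2 (mod 989)
2^2 ≡ 2^2 = 4 ≡ 4 (mod 989)
2^4 ≡ 4^2 = 16 ≡ 16 (mod 989)
2^8 ≡ 16^2 = 256 ≡ 256 (mod 989)
2^16 ≡ 256^2 = 65536 ≡ 262 (mod 989)
2^32 ≡ 262^2 = 68644 ≡ 403 (mod 989)
2^64 ≡ 403^2 = 162409 ≡ 213 (mod 989)
2^128 ≡ 213^2 = 45369 ≡ 864 (mod 989)
2^256 ≡ 864^2 = 746496 ≡ 790 (mod 989)
2^512 ≡ 790^2 = 624100 ≡ 41 (mod 989)
988 = 512 + 256 + 128 + 64 + 16 + 8 + 4 in binary powers of 2.
So 2^988 ≡ 41 · 790 · 864 · 213 · 262 · 256 · 16 ≡ 213 (mod 989).
Since 213 ≠ 1, base 2 is a Fermat witness: 989 is composite.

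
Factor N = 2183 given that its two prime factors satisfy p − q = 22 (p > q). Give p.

59

Since p = q + 22, we have 2183 = q(q + 22), so q² + 22q − 2183 = 0.
Discriminant: 22² + 4·2183 = 484 + 8732 = 9216; √9216 = 96.
q = (−22 + 96)/2 = 37, and p = q + 22 = 59.
Check: 37 · 59 = 2183.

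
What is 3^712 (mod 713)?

3^1 ≡ 3 (mod 713)
3^2 ≡ 3^2 = 9 ≡ 9 (mod 713)
3^4 ≡ 9^2 = 81 ≡ 81 (mod 713)
3^8 ≡ 81^2 = 6561 ≡ 144 (mod 713)
3^16 ≡ 144^2 = 20736 ≡ 59 (mod 713)
3^32 ≡ 59^2 = 3481 ≡ 629 (mod 713)
3^64 ≡ 629^2 = 395641 ≡ 639 (mod 713)
3^128 ≡ 639^2 = 408321 ≡ 485 (mod 713)
3^256 ≡ 485^2 = 235225 ≡ 648 (mod 713)
3^512 ≡ 648^2 = 419904 ≡ 660 (mod 713)
712 = 512 + 128 + 64 + 8 in binary powers of 2.
So 3^712 ≡ 660 · 485 · 639 · 144 ≡ 696 (mod 713).
Since 696 ≠ 1, base 3 is a Fermat witness: 713 is composite.

696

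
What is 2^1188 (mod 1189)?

2^1 ≡ 2 (mod 1189)
2^2 ≡ 2^2 = 4 ≡ 4 (mod 1189)
2^4 ≡ 4^2 = 16 ≡ 16 (mod 1189)
2^8 ≡ 16^2 = 256 ≡ 256 (mod 1189)
2^16 ≡ 256^2 = 65536 ≡ 141 (mod 1189)
2^32 ≡ 141^2 = 19881 ≡ 857 (mod 1189)
2^64 ≡ 857^2 = 734449 ≡ 836 (mod 1189)
2^128 ≡ 836^2 = 698896 ≡ 953 (mod 1189)
2^256 ≡ 953^2 = 908209 ≡ 1002 (mod 1189)
2^512 ≡ 1002^2 = 1004004 ≡ 488 (mod 1189)
2^1024 ≡ 488^2 = 238144 ≡ 344 (mod 1189)
1188 = 1024 + 128 + 32 + 4 in binary powers of 2.
So 2^1188 ≡ 344 · 953 · 857 · 16 ≡ 297 (mod 1189).
Since 297 ≠ 1, base 2 is a Fermat witness: 1189 is composite.

297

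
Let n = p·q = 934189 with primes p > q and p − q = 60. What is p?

997

Since p = q + 60, we have 934189 = q(q + 60), so q² + 60q − 934189 = 0.
Discriminant: 60² + 4·934189 = 3600 + 3736756 = 3740356; √3740356 = 1934.
q = (−60 + 1934)/2 = 937, and p = q + 60 = 997.
Check: 937 · 997 = 934189.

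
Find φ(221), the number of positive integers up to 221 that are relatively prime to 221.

192

Factor: 221 = 13 · 17.
φ(221) = (13−1) · (17−1) = 12 · 16 = 192.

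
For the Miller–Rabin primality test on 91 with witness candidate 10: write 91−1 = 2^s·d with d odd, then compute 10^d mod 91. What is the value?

90

91 − 1 = 90 = 2^1 · 45, so d = 45.
10^1 ≡ 10 (mod 91)
10^2 ≡ 10^2 = 100 ≡ 9 (mod 91)
10^4 ≡ 9^2 = 81 ≡ 81 (mod 91)
10^8 ≡ 81^2 = 6561 ≡ 9 (mod 91)
10^16 ≡ 9^2 = 81 ≡ 81 (mod 91)
10^32 ≡ 81^2 = 6561 ≡ 9 (mod 91)
45 = 32 + 8 + 4 + 1 in binary powers of 2.
So 10^45 ≡ 9 · 9 · 81 · 10 ≡ 90 (mod 91).
Since 10^d ≡ 90 (mod 91), base 10 does not prove 91 composite.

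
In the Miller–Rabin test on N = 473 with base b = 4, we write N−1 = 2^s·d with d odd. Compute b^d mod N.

322

473 − 1 = 472 = 2^3 · 59, so d = 59.
4^1 ≡ 4 (mod 473)
4^2 ≡ 4^2 = 16 ≡ 16 (mod 473)
4^4 ≡ 16^2 = 256 ≡ 256 (mod 473)
4^8 ≡ 256^2 = 65536 ≡ 262 (mod 473)
4^16 ≡ 262^2 = 68644 ≡ 59 (mod 473)
4^32 ≡ 59^2 = 3481 ≡ 170 (mod 473)
59 = 32 + 16 + 8 + 2 + 1 in binary powers of 2.
So 4^59 ≡ 170 · 59 · 262 · 16 · 4 ≡ 322 (mod 473).
Squaring chain: 322 → 97 → 422; never reaches −1, so base 4 is a Miller–Rabin witness that 473 is composite.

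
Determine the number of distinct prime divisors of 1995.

1995 = 3 · 665
665 = 5 · 133
133 = 7 · 19
1995 = 3 · 5 · 7 · 19, which has 4 distinct prime factors.

4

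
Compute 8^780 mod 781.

8^1 ≡ 8 (mod 781)
8^2 ≡ 8^2 = 64 ≡ 64 (mod 781)
8^4 ≡ 64^2 = 4096 ≡ 191 (mod 781)
8^8 ≡ 191^2 = 36481 ≡ 555 (mod 781)
8^16 ≡ 555^2 = 308025 ≡ 311 (mod 781)
8^32 ≡ 311^2 = 96721 ≡ 658 (mod 781)
8^64 ≡ 658^2 = 432964 ≡ 290 (mod 781)
8^128 ≡ 290^2 = 84100 ≡ 533 (mod 781)
8^256 ≡ 533^2 = 284089 ≡ 586 (mod 781)
8^512 ≡ 586^2 = 343396 ≡ 537 (mod 781)
780 = 512 + 256 + 8 + 4 in binary powers of 2.
So 8^780 ≡ 537 · 586 · 555 · 191 ≡ 375 (mod 781).
Since 375 ≠ 1, base 8 is a Fermat witness: 781 is composite.

375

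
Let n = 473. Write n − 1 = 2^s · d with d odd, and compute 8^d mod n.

473 − 1 = 472 = 2^3 · 59, so d = 59.
8^1 ≡ 8 (mod 473)
8^2 ≡ 8^2 = 64 ≡ 64 (mod 473)
8^4 ≡ 64^2 = 4096 ≡ 312 (mod 473)
8^8 ≡ 312^2 = 97344 ≡ 379 (mod 473)
8^16 ≡ 379^2 = 143641 ≡ 322 (mod 473)
8^32 ≡ 322^2 = 103684 ≡ 97 (mod 473)
59 = 32 + 16 + 8 + 2 + 1 in binary powers of 2.
So 8^59 ≡ 97 · 322 · 379 · 64 · 8 ≡ 469 (mod 473).
Squaring chain: 469 → 16 → 256; never reaches −1, so base 8 is a Miller–Rabin witness that 473 is composite.

469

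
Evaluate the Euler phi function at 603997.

579600

Factor: 603997 = 47 · 71 · 181.
φ(603997) = (47−1) · (71−1) · (181−1) = 46 · 70 · 180 = 579600.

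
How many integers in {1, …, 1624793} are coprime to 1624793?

Factor: 1624793 = 79 · 131 · 157.
φ(1624793) = (79−1) · (131−1) · (157−1) = 78 · 130 · 156 = 1581840.

1581840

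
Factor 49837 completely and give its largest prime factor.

61

49837 = 19 · 2623
2623 = 43 · 61
61 is prime.
So 49837 = 19 · 43 · 61; the largest prime factor is 61.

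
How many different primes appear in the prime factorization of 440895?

440895 = 3 · 146965
146965 = 5 · 29393
29393 = 7 · 4199
4199 = 13 · 323
323 = 17 · 19
440895 = 3 · 5 · 7 · 13 · 17 · 19, which has 6 distinct prime factors.

6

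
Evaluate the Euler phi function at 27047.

24192

Factor: 27047 = 17 · 37 · 43.
φ(27047) = (17−1) · (37−1) · (43−1) = 16 · 36 · 42 = 24192.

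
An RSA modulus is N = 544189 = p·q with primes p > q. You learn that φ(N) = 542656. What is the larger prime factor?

φ(n) = (p−1)(q−1) = n − (p+q) + 1, so p + q = 544189 − 542656 + 1 = 1534.
p and q are the roots of t² − 1534t + 544189 = 0.
Discriminant: 1534² − 4·544189 = 2353156 − 2176756 = 176400; √176400 = 420.
q = (1534 − 420)/2 = 557, p = (1534 + 420)/2 = 977.
Check: 557 · 977 = 544189.

977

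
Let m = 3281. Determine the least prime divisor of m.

3281 is odd.
Digit sum 14, not divisible by 3.
Ends in 1: not divisible by 5.
7: 3281 = 7·468 + 5
11: 3281 = 11·298 + 3
13: 3281 = 13·252 + 5
17: 3281 = 17·193

17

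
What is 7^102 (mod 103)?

1

7^1 ≡ 7 (mod 103)
7^2 ≡ 7^2 = 49 ≡ 49 (mod 103)
7^4 ≡ 49^2 = 2401 ≡ 32 (mod 103)
7^8 ≡ 32^2 = 1024 ≡ 97 (mod 103)
7^16 ≡ 97^2 = 9409 ≡ 36 (mod 103)
7^32 ≡ 36^2 = 1296 ≡ 60 (mod 103)
7^64 ≡ 60^2 = 3600 ≡ 98 (mod 103)
102 = 64 + 32 + 4 + 2 in binary powers of 2.
So 7^102 ≡ 98 · 60 · 32 · 49 ≡ 1 (mod 103).
Since the result is 1, base 7 gives no evidence that 103 is composite.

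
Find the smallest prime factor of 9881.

41

9881 is odd.
Digit sum 26, not divisible by 3.
Ends in 1: not divisible by 5.
7: 9881 = 7·1411 + 4
11: 9881 = 11·898 + 3
13: 9881 = 13·760 + 1
17: 9881 = 17·581 + 4
19: 9881 = 19·520 + 1
23: 9881 = 23·429 + 14
29: 9881 = 29·340 + 21
31: 9881 = 31·318 + 23
37: 9881 = 37·267 + 2
41: 9881 = 41·241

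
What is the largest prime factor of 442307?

83

442307 = 73 · 6059
6059 = 73 · 83
83 is prime.
So 442307 = 73^2 · 83; the largest prime factor is 83.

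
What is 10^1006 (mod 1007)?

10^1 ≡ 10 (mod 1007)
10^2 ≡ 10^2 = 100 ≡ 100 (mod 1007)
10^4 ≡ 100^2 = 10000 ≡ 937 (mod 1007)
10^8 ≡ 937^2 = 877969 ≡ 872 (mod 1007)
10^16 ≡ 872^2 = 760384 ≡ 99 (mod 1007)
10^32 ≡ 99^2 = 9801 ≡ 738 (mod 1007)
10^64 ≡ 738^2 = 544644 ≡ 864 (mod 1007)
10^128 ≡ 864^2 = 746496 ≡ 309 (mod 1007)
10^256 ≡ 309^2 = 95481 ≡ 823 (mod 1007)
10^512 ≡ 823^2 = 677329 ≡ 625 (mod 1007)
1006 = 512 + 256 + 128 + 64 + 32 + 8 + 4 + 2 in binary powers of 2.
So 10^1006 ≡ 625 · 823 · 309 · 864 · 738 · 872 · 937 · 100 ≡ 42 (mod 1007).
Since 42 ≠ 1, base 10 is a Fermat witness: 1007 is composite.

42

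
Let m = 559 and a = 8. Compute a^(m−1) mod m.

428

8^1 ≡ 8 (mod 559)
8^2 ≡ 8^2 = 64 ≡ 64 (mod 559)
8^4 ≡ 64^2 = 4096 ≡ 183 (mod 559)
8^8 ≡ 183^2 = 33489 ≡ 508 (mod 559)
8^16 ≡ 508^2 = 258064 ≡ 365 (mod 559)
8^32 ≡ 365^2 = 133225 ≡ 183 (mod 559)
8^64 ≡ 183^2 = 33489 ≡ 508 (mod 559)
8^128 ≡ 508^2 = 258064 ≡ 365 (mod 559)
8^256 ≡ 365^2 = 133225 ≡ 183 (mod 559)
8^512 ≡ 183^2 = 33489 ≡ 508 (mod 559)
558 = 512 + 32 + 8 + 4 + 2 in binary powers of 2.
So 8^558 ≡ 508 · 183 · 508 · 183 · 64 ≡ 428 (mod 559).
Since 428 ≠ 1, base 8 is a Fermat witness: 559 is composite.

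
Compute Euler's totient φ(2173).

Factor: 2173 = 41 · 53.
φ(2173) = (41−1) · (53−1) = 40 · 52 = 2080.

2080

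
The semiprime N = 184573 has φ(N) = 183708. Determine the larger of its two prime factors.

φ(n) = (p−1)(q−1) = n − (p+q) + 1, so p + q = 184573 − 183708 + 1 = 866.
p and q are the roots of t² − 866t + 184573 = 0.
Discriminant: 866² − 4·184573 = 749956 − 738292 = 11664; √11664 = 108.
q = (866 − 108)/2 = 379, p = (866 + 108)/2 = 487.
Check: 379 · 487 = 184573.

487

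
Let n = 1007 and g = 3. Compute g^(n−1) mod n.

188

3^1 ≡ 3 (mod 1007)
3^2 ≡ 3^2 = 9 ≡ 9 (mod 1007)
3^4 ≡ 9^2 = 81 ≡ 81 (mod 1007)
3^8 ≡ 81^2 = 6561 ≡ 519 (mod 1007)
3^16 ≡ 519^2 = 269361 ≡ 492 (mod 1007)
3^32 ≡ 492^2 = 242064 ≡ 384 (mod 1007)
3^64 ≡ 384^2 = 147456 ≡ 434 (mod 1007)
3^128 ≡ 434^2 = 188356 ≡ 47 (mod 1007)
3^256 ≡ 47^2 = 2209 ≡ 195 (mod 1007)
3^512 ≡ 195^2 = 38025 ≡ 766 (mod 1007)
1006 = 512 + 256 + 128 + 64 + 32 + 8 + 4 + 2 in binary powers of 2.
So 3^1006 ≡ 766 · 195 · 47 · 434 · 384 · 519 · 81 · 9 ≡ 188 (mod 1007).
Since 188 ≠ 1, base 3 is a Fermat witness: 1007 is composite.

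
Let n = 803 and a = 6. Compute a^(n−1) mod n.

641

6^1 ≡ 6 (mod 803)
6^2 ≡ 6^2 = 36 ≡ 36 (mod 803)
6^4 ≡ 36^2 = 1296 ≡ 493 (mod 803)
6^8 ≡ 493^2 = 243049 ≡ 543 (mod 803)
6^16 ≡ 543^2 = 294849 ≡ 148 (mod 803)
6^32 ≡ 148^2 = 21904 ≡ 223 (mod 803)
6^64 ≡ 223^2 = 49729 ≡ 746 (mod 803)
6^128 ≡ 746^2 = 556516 ≡ 37 (mod 803)
6^256 ≡ 37^2 = 1369 ≡ 566 (mod 803)
6^512 ≡ 566^2 = 320356 ≡ 762 (mod 803)
802 = 512 + 256 + 32 + 2 in binary powers of 2.
So 6^802 ≡ 762 · 566 · 223 · 36 ≡ 641 (mod 803).
Since 641 ≠ 1, base 6 is a Fermat witness: 803 is composite.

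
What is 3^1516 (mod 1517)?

3^1 ≡ 3 (mod 1517)
3^2 ≡ 3^2 = 9 ≡ 9 (mod 1517)
3^4 ≡ 9^2 = 81 ≡ 81 (mod 1517)
3^8 ≡ 81^2 = 6561 ≡ 493 (mod 1517)
3^16 ≡ 493^2 = 243049 ≡ 329 (mod 1517)
3^32 ≡ 329^2 = 108241 ≡ 534 (mod 1517)
3^64 ≡ 534^2 = 285156 ≡ 1477 (mod 1517)
3^128 ≡ 1477^2 = 2181529 ≡ 83 (mod 1517)
3^256 ≡ 83^2 = 6889 ≡ 821 (mod 1517)
3^512 ≡ 821^2 = 674041 ≡ 493 (mod 1517)
3^1024 ≡ 493^2 = 243049 ≡ 329 (mod 1517)
1516 = 1024 + 256 + 128 + 64 + 32 + 8 + 4 in binary powers of 2.
So 3^1516 ≡ 329 · 821 · 83 · 1477 · 534 · 493 · 81 ≡ 81 (mod 1517).
Since 81 ≠ 1, base 3 is a Fermat witness: 1517 is composite.

81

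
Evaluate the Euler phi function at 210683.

Factor: 210683 = 11 · 107 · 179.
φ(210683) = (11−1) · (107−1) · (179−1) = 10 · 106 · 178 = 188680.

188680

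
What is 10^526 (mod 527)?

10^1 ≡ 10 (mod 527)
10^2 ≡ 10^2 = 100 ≡ 100 (mod 527)
10^4 ≡ 100^2 = 10000 ≡ 514 (mod 527)
10^8 ≡ 514^2 = 264196 ≡ 169 (mod 527)
10^16 ≡ 169^2 = 28561 ≡ 103 (mod 527)
10^32 ≡ 103^2 = 10609 ≡ 69 (mod 527)
10^64 ≡ 69^2 = 4761 ≡ 18 (mod 527)
10^128 ≡ 18^2 = 324 ≡ 324 (mod 527)
10^256 ≡ 324^2 = 104976 ≡ 103 (mod 527)
10^512 ≡ 103^2 = 10609 ≡ 69 (mod 527)
526 = 512 + 8 + 4 + 2 in binary powers of 2.
So 10^526 ≡ 69 · 169 · 514 · 100 ≡ 382 (mod 527).
Since 382 ≠ 1, base 10 is a Fermat witness: 527 is composite.

382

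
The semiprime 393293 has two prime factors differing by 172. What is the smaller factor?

547

Since p = q + 172, we have 393293 = q(q + 172), so q² + 172q − 393293 = 0.
Discriminant: 172² + 4·393293 = 29584 + 1573172 = 1602756; √1602756 = 1266.
q = (−172 + 1266)/2 = 547, and p = q + 172 = 719.
Check: 547 · 719 = 393293.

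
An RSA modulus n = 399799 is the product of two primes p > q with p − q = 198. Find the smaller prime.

Since p = q + 198, we have 399799 = q(q + 198), so q² + 198q − 399799 = 0.
Discriminant: 198² + 4·399799 = 39204 + 1599196 = 1638400; √1638400 = 1280.
q = (−198 + 1280)/2 = 541, and p = q + 198 = 739.
Check: 541 · 739 = 399799.

541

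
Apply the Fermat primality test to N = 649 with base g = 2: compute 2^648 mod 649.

80

2^1 ≡ 2 (mod 649)
2^2 ≡ 2^2 = 4 ≡ 4 (mod 649)
2^4 ≡ 4^2 = 16 ≡ 16 (mod 649)
2^8 ≡ 16^2 = 256 ≡ 256 (mod 649)
2^16 ≡ 256^2 = 65536 ≡ 636 (mod 649)
2^32 ≡ 636^2 = 404496 ≡ 169 (mod 649)
2^64 ≡ 169^2 = 28561 ≡ 5 (mod 649)
2^128 ≡ 5^2 = 25 ≡ 25 (mod 649)
2^256 ≡ 25^2 = 625 ≡ 625 (mod 649)
2^512 ≡ 625^2 = 390625 ≡ 576 (mod 649)
648 = 512 + 128 + 8 in binary powers of 2.
So 2^648 ≡ 576 · 25 · 256 ≡ 80 (mod 649).
Since 80 ≠ 1, base 2 is a Fermat witness: 649 is composite.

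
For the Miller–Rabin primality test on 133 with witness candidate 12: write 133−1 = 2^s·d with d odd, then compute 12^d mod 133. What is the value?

133 − 1 = 132 = 2^2 · 33, so d = 33.
12^1 ≡ 12 (mod 133)
12^2 ≡ 12^2 = 144 ≡ 11 (mod 133)
12^4 ≡ 11^2 = 121 ≡ 121 (mod 133)
12^8 ≡ 121^2 = 14641 ≡ 11 (mod 133)
12^16 ≡ 11^2 = 121 ≡ 121 (mod 133)
12^32 ≡ 121^2 = 14641 ≡ 11 (mod 133)
33 = 32 + 1 in binary powers of 2.
So 12^33 ≡ 11 · 12 ≡ 132 (mod 133).
Since 12^d ≡ 132 (mod 133), base 12 does not prove 133 composite.

132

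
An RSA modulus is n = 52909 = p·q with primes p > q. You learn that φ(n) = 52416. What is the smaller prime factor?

φ(n) = (p−1)(q−1) = n − (p+q) + 1, so p + q = 52909 − 52416 + 1 = 494.
p and q are the roots of t² − 494t + 52909 = 0.
Discriminant: 494² − 4·52909 = 244036 − 211636 = 32400; √32400 = 180.
q = (494 − 180)/2 = 157, p = (494 + 180)/2 = 337.
Check: 157 · 337 = 52909.

157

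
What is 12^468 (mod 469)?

330

12^1 ≡ 12 (mod 469)
12^2 ≡ 12^2 = 144 ≡ 144 (mod 469)
12^4 ≡ 144^2 = 20736 ≡ 100 (mod 469)
12^8 ≡ 100^2 = 10000 ≡ 151 (mod 469)
12^16 ≡ 151^2 = 22801 ≡ 289 (mod 469)
12^32 ≡ 289^2 = 83521 ≡ 39 (mod 469)
12^64 ≡ 39^2 = 1521 ≡ 114 (mod 469)
12^128 ≡ 114^2 = 12996 ≡ 333 (mod 469)
12^256 ≡ 333^2 = 110889 ≡ 205 (mod 469)
468 = 256 + 128 + 64 + 16 + 4 in binary powers of 2.
So 12^468 ≡ 205 · 333 · 114 · 289 · 100 ≡ 330 (mod 469).
Since 330 ≠ 1, base 12 is a Fermat witness: 469 is composite.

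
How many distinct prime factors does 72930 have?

6

72930 = 2 · 36465
36465 = 3 · 12155
12155 = 5 · 2431
2431 = 11 · 221
221 = 13 · 17
72930 = 2 · 3 · 5 · 11 · 13 · 17, which has 6 distinct prime factors.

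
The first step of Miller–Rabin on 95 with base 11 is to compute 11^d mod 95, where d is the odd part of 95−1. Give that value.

26

95 − 1 = 94 = 2^1 · 47, so d = 47.
11^1 ≡ 11 (mod 95)
11^2 ≡ 11^2 = 121 ≡ 26 (mod 95)
11^4 ≡ 26^2 = 676 ≡ 11 (mod 95)
11^8 ≡ 11^2 = 121 ≡ 26 (mod 95)
11^16 ≡ 26^2 = 676 ≡ 11 (mod 95)
11^32 ≡ 11^2 = 121 ≡ 26 (mod 95)
47 = 32 + 8 + 4 + 2 + 1 in binary powers of 2.
So 11^47 ≡ 26 · 26 · 11 · 26 · 11 ≡ 26 (mod 95).
Squaring chain: 26; never reaches −1, so base 11 is a Miller–Rabin witness that 95 is composite.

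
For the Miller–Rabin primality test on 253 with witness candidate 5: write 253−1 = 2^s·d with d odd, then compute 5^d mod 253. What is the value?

191

253 − 1 = 252 = 2^2 · 63, so d = 63.
5^1 ≡ 5 (mod 253)
5^2 ≡ 5^2 = 25 ≡ 25 (mod 253)
5^4 ≡ 25^2 = 625 ≡ 119 (mod 253)
5^8 ≡ 119^2 = 14161 ≡ 246 (mod 253)
5^16 ≡ 246^2 = 60516 ≡ 49 (mod 253)
5^32 ≡ 49^2 = 2401 ≡ 124 (mod 253)
63 = 32 + 16 + 8 + 4 + 2 + 1 in binary powers of 2.
So 5^63 ≡ 124 · 49 · 246 · 119 · 25 · 5 ≡ 191 (mod 253).
Squaring chain: 191 → 49; never reaches −1, so base 5 is a Miller–Rabin witness that 253 is composite.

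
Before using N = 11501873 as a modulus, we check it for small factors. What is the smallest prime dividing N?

59

11501873 is odd.
Digit sum 26, not divisible by 3.
Ends in 3: not divisible by 5.
7: 11501873 = 7·1643124 + 5
11: 11501873 = 11·1045624 + 9
13: 11501873 = 13·884759 + 6
17: 11501873 = 17·676580 + 13
19: 11501873 = 19·605361 + 14
23: 11501873 = 23·500081 + 10
29: 11501873 = 29·396616 + 9
31: 11501873 = 31·371028 + 5
37: 11501873 = 37·310861 + 16
41: 11501873 = 41·280533 + 20
43: 11501873 = 43·267485 + 18
47: 11501873 = 47·244720 + 33
53: 11501873 = 53·217016 + 25
59: 11501873 = 59·194947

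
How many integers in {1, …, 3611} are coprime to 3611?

3432

Factor: 3611 = 23 · 157.
φ(3611) = (23−1) · (157−1) = 22 · 156 = 3432.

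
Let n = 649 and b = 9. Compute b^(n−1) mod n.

454

9^1 ≡ 9 (mod 649)
9^2 ≡ 9^2 = 81 ≡ 81 (mod 649)
9^4 ≡ 81^2 = 6561 ≡ 71 (mod 649)
9^8 ≡ 71^2 = 5041 ≡ 498 (mod 649)
9^16 ≡ 498^2 = 248004 ≡ 86 (mod 649)
9^32 ≡ 86^2 = 7396 ≡ 257 (mod 649)
9^64 ≡ 257^2 = 66049 ≡ 500 (mod 649)
9^128 ≡ 500^2 = 250000 ≡ 135 (mod 649)
9^256 ≡ 135^2 = 18225 ≡ 53 (mod 649)
9^512 ≡ 53^2 = 2809 ≡ 213 (mod 649)
648 = 512 + 128 + 8 in binary powers of 2.
So 9^648 ≡ 213 · 135 · 498 ≡ 454 (mod 649).
Since 454 ≠ 1, base 9 is a Fermat witness: 649 is composite.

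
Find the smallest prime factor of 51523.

67

51523 is odd.
Digit sum 16, not divisible by 3.
Ends in 3: not divisible by 5.
7: 51523 = 7·7360 + 3
11: 51523 = 11·4683 + 10
13: 51523 = 13·3963 + 4
17: 51523 = 17·3030 + 13
19: 51523 = 19·2711 + 14
23: 51523 = 23·2240 + 3
29: 51523 = 29·1776 + 19
31: 51523 = 31·1662 + 1
37: 51523 = 37·1392 + 19
41: 51523 = 41·1256 + 27
43: 51523 = 43·1198 + 9
47: 51523 = 47·1096 + 11
53: 51523 = 53·972 + 7
59: 51523 = 59·873 + 16
61: 51523 = 61·844 + 39
67: 51523 = 67·769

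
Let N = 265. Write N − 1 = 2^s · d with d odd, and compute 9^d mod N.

249

265 − 1 = 264 = 2^3 · 33, so d = 33.
9^1 ≡ 9 (mod 265)
9^2 ≡ 9^2 = 81 ≡ 81 (mod 265)
9^4 ≡ 81^2 = 6561 ≡ 201 (mod 265)
9^8 ≡ 201^2 = 40401 ≡ 121 (mod 265)
9^16 ≡ 121^2 = 14641 ≡ 66 (mod 265)
9^32 ≡ 66^2 = 4356 ≡ 116 (mod 265)
33 = 32 + 1 in binary powers of 2.
So 9^33 ≡ 116 · 9 ≡ 249 (mod 265).
Squaring chain: 249 → 256 → 81; never reaches −1, so base 9 is a Miller–Rabin witness that 265 is composite.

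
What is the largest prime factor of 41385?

89

41385 = 3 · 13795
13795 = 5 · 2759
2759 = 31 · 89
89 is prime.
So 41385 = 3 · 5 · 31 · 89; the largest prime factor is 89.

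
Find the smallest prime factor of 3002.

2

3002 is even: 2 divides it.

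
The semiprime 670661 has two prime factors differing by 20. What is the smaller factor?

809

Since p = q + 20, we have 670661 = q(q + 20), so q² + 20q − 670661 = 0.
Discriminant: 20² + 4·670661 = 400 + 2682644 = 2683044; √2683044 = 1638.
q = (−20 + 1638)/2 = 809, and p = q + 20 = 829.
Check: 809 · 829 = 670661.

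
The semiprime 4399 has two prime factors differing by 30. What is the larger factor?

Since p = q + 30, we have 4399 = q(q + 30), so q² + 30q − 4399 = 0.
Discriminant: 30² + 4·4399 = 900 + 17596 = 18496; √18496 = 136.
q = (−30 + 136)/2 = 53, and p = q + 30 = 83.
Check: 53 · 83 = 4399.

83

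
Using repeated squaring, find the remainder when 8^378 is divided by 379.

8^1 ≡ 8 (mod 379)
8^2 ≡ 8^2 = 64 ≡ 64 (mod 379)
8^4 ≡ 64^2 = 4096 ≡ 306 (mod 379)
8^8 ≡ 306^2 = 93636 ≡ 23 (mod 379)
8^16 ≡ 23^2 = 529 ≡ 150 (mod 379)
8^32 ≡ 150^2 = 22500 ≡ 139 (mod 379)
8^64 ≡ 139^2 = 19321 ≡ 371 (mod 379)
8^128 ≡ 371^2 = 137641 ≡ 64 (mod 379)
8^256 ≡ 64^2 = 4096 ≡ 306 (mod 379)
378 = 256 + 64 + 32 + 16 + 8 + 2 in binary powers of 2.
So 8^378 ≡ 306 · 371 · 139 · 150 · 23 · 64 ≡ 1 (mod 379).
Since the result is 1, base 8 gives no evidence that 379 is composite.

1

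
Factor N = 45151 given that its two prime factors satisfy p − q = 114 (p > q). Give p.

277

Since p = q + 114, we have 45151 = q(q + 114), so q² + 114q − 45151 = 0.
Discriminant: 114² + 4·45151 = 12996 + 180604 = 193600; √193600 = 440.
q = (−114 + 440)/2 = 163, and p = q + 114 = 277.
Check: 163 · 277 = 45151.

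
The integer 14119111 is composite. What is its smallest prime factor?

67

14119111 is odd.
Digit sum 19, not divisible by 3.
Ends in 1: not divisible by 5.
7: 14119111 = 7·2017015 + 6
11: 14119111 = 11·1283555 + 6
13: 14119111 = 13·1086085 + 6
17: 14119111 = 17·830535 + 16
19: 14119111 = 19·743111 + 2
23: 14119111 = 23·613874 + 9
29: 14119111 = 29·486865 + 26
31: 14119111 = 31·455455 + 6
37: 14119111 = 37·381597 + 22
41: 14119111 = 41·344368 + 23
43: 14119111 = 43·328351 + 18
47: 14119111 = 47·300406 + 29
53: 14119111 = 53·266398 + 17
59: 14119111 = 59·239306 + 57
61: 14119111 = 61·231460 + 51
67: 14119111 = 67·210733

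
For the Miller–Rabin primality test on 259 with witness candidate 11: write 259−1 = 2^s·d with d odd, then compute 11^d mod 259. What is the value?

36

259 − 1 = 258 = 2^1 · 129, so d = 129.
11^1 ≡ 11 (mod 259)
11^2 ≡ 11^2 = 121 ≡ 121 (mod 259)
11^4 ≡ 121^2 = 14641 ≡ 137 (mod 259)
11^8 ≡ 137^2 = 18769 ≡ 121 (mod 259)
11^16 ≡ 121^2 = 14641 ≡ 137 (mod 259)
11^32 ≡ 137^2 = 18769 ≡ 121 (mod 259)
11^64 ≡ 121^2 = 14641 ≡ 137 (mod 259)
11^128 ≡ 137^2 = 18769 ≡ 121 (mod 259)
129 = 128 + 1 in binary powers of 2.
So 11^129 ≡ 121 · 11 ≡ 36 (mod 259).
Squaring chain: 36; never reaches −1, so base 11 is a Miller–Rabin witness that 259 is composite.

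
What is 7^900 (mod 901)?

293

7^1 ≡ 7 (mod 901)
7^2 ≡ 7^2 = 49 ≡ 49 (mod 901)
7^4 ≡ 49^2 = 2401 ≡ 599 (mod 901)
7^8 ≡ 599^2 = 358801 ≡ 203 (mod 901)
7^16 ≡ 203^2 = 41209 ≡ 664 (mod 901)
7^32 ≡ 664^2 = 440896 ≡ 307 (mod 901)
7^64 ≡ 307^2 = 94249 ≡ 545 (mod 901)
7^128 ≡ 545^2 = 297025 ≡ 596 (mod 901)
7^256 ≡ 596^2 = 355216 ≡ 222 (mod 901)
7^512 ≡ 222^2 = 49284 ≡ 630 (mod 901)
900 = 512 + 256 + 128 + 4 in binary powers of 2.
So 7^900 ≡ 630 · 222 · 596 · 599 ≡ 293 (mod 901).
Since 293 ≠ 1, base 7 is a Fermat witness: 901 is composite.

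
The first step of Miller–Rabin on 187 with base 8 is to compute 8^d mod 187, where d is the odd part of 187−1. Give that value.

187 − 1 = 186 = 2^1 · 93, so d = 93.
8^1 ≡ 8 (mod 187)
8^2 ≡ 8^2 = 64 ≡ 64 (mod 187)
8^4 ≡ 64^2 = 4096 ≡ 169 (mod 187)
8^8 ≡ 169^2 = 28561 ≡ 137 (mod 187)
8^16 ≡ 137^2 = 18769 ≡ 69 (mod 187)
8^32 ≡ 69^2 = 4761 ≡ 86 (mod 187)
8^64 ≡ 86^2 = 7396 ≡ 103 (mod 187)
93 = 64 + 16 + 8 + 4 + 1 in binary powers of 2.
So 8^93 ≡ 103 · 69 · 137 · 169 · 8 ≡ 94 (mod 187).
Squaring chain: 94; never reaches −1, so base 8 is a Miller–Rabin witness that 187 is composite.

94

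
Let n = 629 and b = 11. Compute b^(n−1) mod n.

174

11^1 ≡ 11 (mod 629)
11^2 ≡ 11^2 = 121 ≡ 121 (mod 629)
11^4 ≡ 121^2 = 14641 ≡ 174 (mod 629)
11^8 ≡ 174^2 = 30276 ≡ 84 (mod 629)
11^16 ≡ 84^2 = 7056 ≡ 137 (mod 629)
11^32 ≡ 137^2 = 18769 ≡ 528 (mod 629)
11^64 ≡ 528^2 = 278784 ≡ 137 (mod 629)
11^128 ≡ 137^2 = 18769 ≡ 528 (mod 629)
11^256 ≡ 528^2 = 278784 ≡ 137 (mod 629)
11^512 ≡ 137^2 = 18769 ≡ 528 (mod 629)
628 = 512 + 64 + 32 + 16 + 4 in binary powers of 2.
So 11^628 ≡ 528 · 137 · 528 · 137 · 174 ≡ 174 (mod 629).
Since 174 ≠ 1, base 11 is a Fermat witness: 629 is composite.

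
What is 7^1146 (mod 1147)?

7^1 ≡ 7 (mod 1147)
7^2 ≡ 7^2 = 49 ≡ 49 (mod 1147)
7^4 ≡ 49^2 = 2401 ≡ 107 (mod 1147)
7^8 ≡ 107^2 = 11449 ≡ 1126 (mod 1147)
7^16 ≡ 1126^2 = 1267876 ≡ 441 (mod 1147)
7^32 ≡ 441^2 = 194481 ≡ 638 (mod 1147)
7^64 ≡ 638^2 = 407044 ≡ 1006 (mod 1147)
7^128 ≡ 1006^2 = 1012036 ≡ 382 (mod 1147)
7^256 ≡ 382^2 = 145924 ≡ 255 (mod 1147)
7^512 ≡ 255^2 = 65025 ≡ 793 (mod 1147)
7^1024 ≡ 793^2 = 628849 ≡ 293 (mod 1147)
1146 = 1024 + 64 + 32 + 16 + 8 + 2 in binary powers of 2.
So 7^1146 ≡ 293 · 1006 · 638 · 441 · 1126 · 49 ≡ 1120 (mod 1147).
Since 1120 ≠ 1, base 7 is a Fermat witness: 1147 is composite.

1120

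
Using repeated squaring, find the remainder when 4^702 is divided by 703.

4^1 ≡ 4 (mod 703)
4^2 ≡ 4^2 = 16 ≡ 16 (mod 703)
4^4 ≡ 16^2 = 256 ≡ 256 (mod 703)
4^8 ≡ 256^2 = 65536 ≡ 157 (mod 703)
4^16 ≡ 157^2 = 24649 ≡ 44 (mod 703)
4^32 ≡ 44^2 = 1936 ≡ 530 (mod 703)
4^64 ≡ 530^2 = 280900 ≡ 403 (mod 703)
4^128 ≡ 403^2 = 162409 ≡ 16 (mod 703)
4^256 ≡ 16^2 = 256 ≡ 256 (mod 703)
4^512 ≡ 256^2 = 65536 ≡ 157 (mod 703)
702 = 512 + 128 + 32 + 16 + 8 + 4 + 2 in binary powers of 2.
So 4^702 ≡ 157 · 16 · 530 · 44 · 157 · 256 · 16 ≡ 1 (mod 703).
Since the result is 1, base 4 gives no evidence that 703 is composite.

1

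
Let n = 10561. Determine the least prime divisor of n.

10561 is odd.
Digit sum 13, not divisible by 3.
Ends in 1: not divisible by 5.
7: 10561 = 7·1508 + 5
11: 10561 = 11·960 + 1
13: 10561 = 13·812 + 5
17: 10561 = 17·621 + 4
19: 10561 = 19·555 + 16
23: 10561 = 23·459 + 4
29: 10561 = 29·364 + 5
31: 10561 = 31·340 + 21
37: 10561 = 37·285 + 16
41: 10561 = 41·257 + 24
43: 10561 = 43·245 + 26
47: 10561 = 47·224 + 33
53: 10561 = 53·199 + 14
59: 10561 = 59·179

59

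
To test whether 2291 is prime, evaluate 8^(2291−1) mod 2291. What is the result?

2039

8^1 ≡ 8 (mod 2291)
8^2 ≡ 8^2 = 64 ≡ 64 (mod 2291)
8^4 ≡ 64^2 = 4096 ≡ 1805 (mod 2291)
8^8 ≡ 1805^2 = 3258025 ≡ 223 (mod 2291)
8^16 ≡ 223^2 = 49729 ≡ 1618 (mod 2291)
8^32 ≡ 1618^2 = 2617924 ≡ 1602 (mod 2291)
8^64 ≡ 1602^2 = 2566404 ≡ 484 (mod 2291)
8^128 ≡ 484^2 = 234256 ≡ 574 (mod 2291)
8^256 ≡ 574^2 = 329476 ≡ 1863 (mod 2291)
8^512 ≡ 1863^2 = 3470769 ≡ 2195 (mod 2291)
8^1024 ≡ 2195^2 = 4818025 ≡ 52 (mod 2291)
8^2048 ≡ 52^2 = 2704 ≡ 413 (mod 2291)
2290 = 2048 + 128 + 64 + 32 + 16 + 2 in binary powers of 2.
So 8^2290 ≡ 413 · 574 · 484 · 1602 · 1618 · 64 ≡ 2039 (mod 2291).
Since 2039 ≠ 1, base 8 is a Fermat witness: 2291 is composite.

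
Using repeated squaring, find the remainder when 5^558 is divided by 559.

5^1 ≡ 5 (mod 559)
5^2 ≡ 5^2 = 25 ≡ 25 (mod 559)
5^4 ≡ 25^2 = 625 ≡ 66 (mod 559)
5^8 ≡ 66^2 = 4356 ≡ 443 (mod 559)
5^16 ≡ 443^2 = 196249 ≡ 40 (mod 559)
5^32 ≡ 40^2 = 1600 ≡ 482 (mod 559)
5^64 ≡ 482^2 = 232324 ≡ 339 (mod 559)
5^128 ≡ 339^2 = 114921 ≡ 326 (mod 559)
5^256 ≡ 326^2 = 106276 ≡ 66 (mod 559)
5^512 ≡ 66^2 = 4356 ≡ 443 (mod 559)
558 = 512 + 32 + 8 + 4 + 2 in binary powers of 2.
So 5^558 ≡ 443 · 482 · 443 · 66 · 25 ≡ 428 (mod 559).
Since 428 ≠ 1, base 5 is a Fermat witness: 559 is composite.

428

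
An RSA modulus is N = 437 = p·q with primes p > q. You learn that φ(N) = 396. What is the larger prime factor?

φ(n) = (p−1)(q−1) = n − (p+q) + 1, so p + q = 437 − 396 + 1 = 42.
p and q are the roots of t² − 42t + 437 = 0.
Discriminant: 42² − 4·437 = 1764 − 1748 = 16; √16 = 4.
q = (42 − 4)/2 = 19, p = (42 + 4)/2 = 23.
Check: 19 · 23 = 437.

23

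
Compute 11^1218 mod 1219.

261

11^1 ≡ 11 (mod 1219)
11^2 ≡ 11^2 = 121 ≡ 121 (mod 1219)
11^4 ≡ 121^2 = 14641 ≡ 13 (mod 1219)
11^8 ≡ 13^2 = 169 ≡ 169 (mod 1219)
11^16 ≡ 169^2 = 28561 ≡ 524 (mod 1219)
11^32 ≡ 524^2 = 274576 ≡ 301 (mod 1219)
11^64 ≡ 301^2 = 90601 ≡ 395 (mod 1219)
11^128 ≡ 395^2 = 156025 ≡ 1212 (mod 1219)
11^256 ≡ 1212^2 = 1468944 ≡ 49 (mod 1219)
11^512 ≡ 49^2 = 2401 ≡ 1182 (mod 1219)
11^1024 ≡ 1182^2 = 1397124 ≡ 150 (mod 1219)
1218 = 1024 + 128 + 64 + 2 in binary powers of 2.
So 11^1218 ≡ 150 · 1212 · 395 · 121 ≡ 261 (mod 1219).
Since 261 ≠ 1, base 11 is a Fermat witness: 1219 is composite.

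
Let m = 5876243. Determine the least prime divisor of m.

41

5876243 is odd.
Digit sum 35, not divisible by 3.
Ends in 3: not divisible by 5.
7: 5876243 = 7·839463 + 2
11: 5876243 = 11·534203 + 10
13: 5876243 = 13·452018 + 9
17: 5876243 = 17·345661 + 6
19: 5876243 = 19·309275 + 18
23: 5876243 = 23·255488 + 19
29: 5876243 = 29·202629 + 2
31: 5876243 = 31·189556 + 7
37: 5876243 = 37·158817 + 14
41: 5876243 = 41·143323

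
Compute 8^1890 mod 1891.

1768

8^1 ≡ 8 (mod 1891)
8^2 ≡ 8^2 = 64 ≡ 64 (mod 1891)
8^4 ≡ 64^2 = 4096 ≡ 314 (mod 1891)
8^8 ≡ 314^2 = 98596 ≡ 264 (mod 1891)
8^16 ≡ 264^2 = 69696 ≡ 1620 (mod 1891)
8^32 ≡ 1620^2 = 2624400 ≡ 1583 (mod 1891)
8^64 ≡ 1583^2 = 2505889 ≡ 314 (mod 1891)
8^128 ≡ 314^2 = 98596 ≡ 264 (mod 1891)
8^256 ≡ 264^2 = 69696 ≡ 1620 (mod 1891)
8^512 ≡ 1620^2 = 2624400 ≡ 1583 (mod 1891)
8^1024 ≡ 1583^2 = 2505889 ≡ 314 (mod 1891)
1890 = 1024 + 512 + 256 + 64 + 32 + 2 in binary powers of 2.
So 8^1890 ≡ 314 · 1583 · 1620 · 314 · 1583 · 64 ≡ 1768 (mod 1891).
Since 1768 ≠ 1, base 8 is a Fermat witness: 1891 is composite.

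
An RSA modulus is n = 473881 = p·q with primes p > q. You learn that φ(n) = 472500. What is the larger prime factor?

751

φ(n) = (p−1)(q−1) = n − (p+q) + 1, so p + q = 473881 − 472500 + 1 = 1382.
p and q are the roots of t² − 1382t + 473881 = 0.
Discriminant: 1382² − 4·473881 = 1909924 − 1895524 = 14400; √14400 = 120.
q = (1382 − 120)/2 = 631, p = (1382 + 120)/2 = 751.
Check: 631 · 751 = 473881.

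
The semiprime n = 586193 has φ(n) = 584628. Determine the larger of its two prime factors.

φ(n) = (p−1)(q−1) = n − (p+q) + 1, so p + q = 586193 − 584628 + 1 = 1566.
p and q are the roots of t² − 1566t + 586193 = 0.
Discriminant: 1566² − 4·586193 = 2452356 − 2344772 = 107584; √107584 = 328.
q = (1566 − 328)/2 = 619, p = (1566 + 328)/2 = 947.
Check: 619 · 947 = 586193.

947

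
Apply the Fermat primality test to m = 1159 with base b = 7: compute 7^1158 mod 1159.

723

7^1 ≡ 7 (mod 1159)
7^2 ≡ 7^2 = 49 ≡ 49 (mod 1159)
7^4 ≡ 49^2 = 2401 ≡ 83 (mod 1159)
7^8 ≡ 83^2 = 6889 ≡ 1094 (mod 1159)
7^16 ≡ 1094^2 = 1196836 ≡ 748 (mod 1159)
7^32 ≡ 748^2 = 559504 ≡ 866 (mod 1159)
7^64 ≡ 866^2 = 749956 ≡ 83 (mod 1159)
7^128 ≡ 83^2 = 6889 ≡ 1094 (mod 1159)
7^256 ≡ 1094^2 = 1196836 ≡ 748 (mod 1159)
7^512 ≡ 748^2 = 559504 ≡ 866 (mod 1159)
7^1024 ≡ 866^2 = 749956 ≡ 83 (mod 1159)
1158 = 1024 + 128 + 4 + 2 in binary powers of 2.
So 7^1158 ≡ 83 · 1094 · 83 · 49 ≡ 723 (mod 1159).
Since 723 ≠ 1, base 7 is a Fermat witness: 1159 is composite.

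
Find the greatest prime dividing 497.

497 = 7 · 71
71 is prime.
So 497 = 7 · 71; the largest prime factor is 71.

71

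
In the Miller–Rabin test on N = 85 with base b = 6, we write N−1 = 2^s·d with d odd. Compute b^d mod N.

85 − 1 = 84 = 2^2 · 21, so d = 21.
6^1 ≡ 6 (mod 85)
6^2 ≡ 6^2 = 36 ≡ 36 (mod 85)
6^4 ≡ 36^2 = 1296 ≡ 21 (mod 85)
6^8 ≡ 21^2 = 441 ≡ 16 (mod 85)
6^16 ≡ 16^2 = 256 ≡ 1 (mod 85)
21 = 16 + 4 + 1 in binary powers of 2.
So 6^21 ≡ 1 · 21 · 6 ≡ 41 (mod 85).
Squaring chain: 41 → 66; never reaches −1, so base 6 is a Miller–Rabin witness that 85 is composite.

41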